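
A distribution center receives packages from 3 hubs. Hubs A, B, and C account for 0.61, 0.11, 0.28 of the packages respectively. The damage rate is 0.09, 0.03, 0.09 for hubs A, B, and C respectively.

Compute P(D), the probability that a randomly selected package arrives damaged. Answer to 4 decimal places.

By the law of total probability,
P(D) = P(D|A)·P(A) + P(D|B)·P(B) + P(D|C)·P(C)
      = 0.09·0.61 + 0.03·0.11 + 0.09·0.28
      = 0.0549 + 0.0033 + 0.0252 = 0.0834

P(D) ≈ 0.0834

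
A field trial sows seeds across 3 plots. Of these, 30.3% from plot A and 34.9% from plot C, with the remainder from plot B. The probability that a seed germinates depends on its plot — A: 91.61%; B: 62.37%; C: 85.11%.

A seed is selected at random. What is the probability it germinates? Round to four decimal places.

P(B) = 1 − (0.303 + 0.349) = 0.348.
P(G) = P(G|A)·P(A) + P(G|B)·P(B) + P(G|C)·P(C)
      = 0.9161·0.303 + 0.6237·0.348 + 0.8511·0.349
      = 0.2775783 + 0.2170476 + 0.2970339 = 0.7916598

0.7917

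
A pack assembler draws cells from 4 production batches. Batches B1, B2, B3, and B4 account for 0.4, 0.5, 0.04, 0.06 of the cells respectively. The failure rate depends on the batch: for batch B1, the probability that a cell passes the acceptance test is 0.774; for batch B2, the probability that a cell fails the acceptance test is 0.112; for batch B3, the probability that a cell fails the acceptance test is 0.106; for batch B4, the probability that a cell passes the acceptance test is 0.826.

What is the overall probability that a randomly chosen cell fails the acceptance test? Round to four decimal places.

0.1611

P(F|B1) = 1 − 0.774 = 0.226.
P(F|B4) = 1 − 0.826 = 0.174.
P(F) = P(F|B1)·P(B1) + P(F|B2)·P(B2) + P(F|B3)·P(B3) + P(F|B4)·P(B4)
      = 0.226·0.4 + 0.112·0.5 + 0.106·0.04 + 0.174·0.06
      = 0.0904 + 0.056 + 0.00424 + 0.01044 = 0.16108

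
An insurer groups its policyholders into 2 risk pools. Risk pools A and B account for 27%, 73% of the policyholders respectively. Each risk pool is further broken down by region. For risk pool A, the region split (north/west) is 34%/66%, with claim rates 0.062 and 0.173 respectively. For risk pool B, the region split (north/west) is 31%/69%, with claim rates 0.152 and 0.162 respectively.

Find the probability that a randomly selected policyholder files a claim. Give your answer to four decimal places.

P(C|A) = 0.34·0.062 + 0.66·0.173 = 0.02108 + 0.11418 = 0.13526
P(C|B) = 0.31·0.152 + 0.69·0.162 = 0.04712 + 0.11178 = 0.1589
Then overall,
P(C) = 0.27·0.13526 + 0.73·0.1589
      = 0.0365202 + 0.115997 = 0.1525172

0.1525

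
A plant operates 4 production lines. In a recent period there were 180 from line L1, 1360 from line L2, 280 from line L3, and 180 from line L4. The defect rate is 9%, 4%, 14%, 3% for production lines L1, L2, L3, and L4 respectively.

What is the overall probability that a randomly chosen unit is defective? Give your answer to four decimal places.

Total: 180 + 1360 + 280 + 180 = 2000.
P(L1) = 180/2000 = 0.09. P(L2) = 1360/2000 = 0.68. P(L3) = 280/2000 = 0.14. P(L4) = 180/2000 = 0.09.
P(D) = P(D|L1)·P(L1) + P(D|L2)·P(L2) + P(D|L3)·P(L3) + P(D|L4)·P(L4)
      = 0.09·0.09 + 0.04·0.68 + 0.14·0.14 + 0.03·0.09
      = 0.0081 + 0.0272 + 0.0196 + 0.0027 = 0.0576

P(D) ≈ 0.0576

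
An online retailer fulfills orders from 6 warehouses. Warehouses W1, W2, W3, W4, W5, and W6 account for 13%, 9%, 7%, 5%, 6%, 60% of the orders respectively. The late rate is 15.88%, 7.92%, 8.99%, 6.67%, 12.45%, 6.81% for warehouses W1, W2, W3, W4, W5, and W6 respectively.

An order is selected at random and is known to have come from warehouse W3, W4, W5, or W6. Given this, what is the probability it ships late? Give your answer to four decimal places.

P(L|S) ≈ 0.0743

Let S = {W3, W4, W5, W6}.
P(S) = 0.07 + 0.05 + 0.06 + 0.6 = 0.78.
P(L ∩ S) = 0.0899·0.07 + 0.0667·0.05 + 0.1245·0.06 + 0.0681·0.6 = 0.006293 + 0.003335 + 0.00747 + 0.04086 = 0.057958.
P(L | S) = 0.057958 / 0.78 = 0.074305…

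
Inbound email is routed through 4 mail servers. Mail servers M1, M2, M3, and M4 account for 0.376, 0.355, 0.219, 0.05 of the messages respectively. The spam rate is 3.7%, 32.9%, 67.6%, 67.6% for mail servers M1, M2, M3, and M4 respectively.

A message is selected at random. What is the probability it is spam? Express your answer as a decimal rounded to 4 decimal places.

Summing over the partition,
P(S) = P(S|M1)·P(M1) + P(S|M2)·P(M2) + P(S|M3)·P(M3) + P(S|M4)·P(M4)
      = 0.037·0.376 + 0.329·0.355 + 0.676·0.219 + 0.676·0.05
      = 0.013912 + 0.116795 + 0.148044 + 0.0338 = 0.312551

P(S) ≈ 0.3126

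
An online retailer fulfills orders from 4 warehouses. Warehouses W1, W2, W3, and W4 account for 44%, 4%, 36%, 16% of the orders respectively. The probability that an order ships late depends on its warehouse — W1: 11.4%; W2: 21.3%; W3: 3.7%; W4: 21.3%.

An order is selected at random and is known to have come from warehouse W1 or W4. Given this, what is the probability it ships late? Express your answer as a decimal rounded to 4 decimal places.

P(L|S) ≈ 0.1404

Let S = {W1, W4}.
P(S) = 0.44 + 0.16 = 0.6.
P(L ∩ S) = 0.114·0.44 + 0.213·0.16 = 0.05016 + 0.03408 = 0.08424.
P(L | S) = 0.08424 / 0.6 = 0.140400…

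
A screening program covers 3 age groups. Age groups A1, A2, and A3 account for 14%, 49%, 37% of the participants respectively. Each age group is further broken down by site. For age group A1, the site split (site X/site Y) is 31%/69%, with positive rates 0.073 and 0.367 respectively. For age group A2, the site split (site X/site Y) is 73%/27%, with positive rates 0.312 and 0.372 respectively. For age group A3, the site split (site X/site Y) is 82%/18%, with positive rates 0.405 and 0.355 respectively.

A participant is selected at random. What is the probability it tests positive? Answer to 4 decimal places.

0.3460

P(T|A1) = 0.31·0.073 + 0.69·0.367 = 0.02263 + 0.25323 = 0.27586
P(T|A2) = 0.73·0.312 + 0.27·0.372 = 0.22776 + 0.10044 = 0.3282
P(T|A3) = 0.82·0.405 + 0.18·0.355 = 0.3321 + 0.0639 = 0.396
By total probability over the outer partition,
P(T) = 0.14·0.27586 + 0.49·0.3282 + 0.37·0.396
      = 0.0386204 + 0.160818 + 0.14652 = 0.3459584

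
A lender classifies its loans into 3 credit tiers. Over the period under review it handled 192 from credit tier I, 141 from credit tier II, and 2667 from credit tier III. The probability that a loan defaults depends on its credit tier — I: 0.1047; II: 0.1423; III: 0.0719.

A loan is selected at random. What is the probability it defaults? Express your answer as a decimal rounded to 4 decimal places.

0.0773

Total: 192 + 141 + 2667 = 3000.
P(I) = 192/3000 = 0.064. P(II) = 141/3000 = 0.047. P(III) = 2667/3000 = 0.889.
Using total probability over the partition,
P(D) = P(D|I)·P(I) + P(D|II)·P(II) + P(D|III)·P(III)
      = 0.1047·0.064 + 0.1423·0.047 + 0.0719·0.889
      = 0.0067008 + 0.0066881 + 0.0639191 = 0.077308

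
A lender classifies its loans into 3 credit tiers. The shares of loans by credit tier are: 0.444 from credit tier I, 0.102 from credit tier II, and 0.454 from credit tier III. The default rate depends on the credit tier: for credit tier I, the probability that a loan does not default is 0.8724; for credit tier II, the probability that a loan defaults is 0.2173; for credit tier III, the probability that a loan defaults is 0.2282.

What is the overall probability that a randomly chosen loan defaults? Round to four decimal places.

P(D) ≈ 0.1824

P(D|I) = 1 − 0.8724 = 0.1276.
P(D) = P(D|I)·P(I) + P(D|II)·P(II) + P(D|III)·P(III)
      = 0.1276·0.444 + 0.2173·0.102 + 0.2282·0.454
      = 0.0566544 + 0.0221646 + 0.1036028 = 0.1824218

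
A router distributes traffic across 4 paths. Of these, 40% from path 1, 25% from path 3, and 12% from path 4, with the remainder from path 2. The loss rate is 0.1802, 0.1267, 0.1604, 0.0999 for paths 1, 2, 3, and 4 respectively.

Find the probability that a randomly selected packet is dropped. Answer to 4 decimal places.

P(L) ≈ 0.1533

P(2) = 1 − (0.4 + 0.25 + 0.12) = 0.23.
Summing over the partition,
P(L) = P(L|1)·P(1) + P(L|2)·P(2) + P(L|3)·P(3) + P(L|4)·P(4)
      = 0.1802·0.4 + 0.1267·0.23 + 0.1604·0.25 + 0.0999·0.12
      = 0.07208 + 0.029141 + 0.0401 + 0.011988 = 0.153309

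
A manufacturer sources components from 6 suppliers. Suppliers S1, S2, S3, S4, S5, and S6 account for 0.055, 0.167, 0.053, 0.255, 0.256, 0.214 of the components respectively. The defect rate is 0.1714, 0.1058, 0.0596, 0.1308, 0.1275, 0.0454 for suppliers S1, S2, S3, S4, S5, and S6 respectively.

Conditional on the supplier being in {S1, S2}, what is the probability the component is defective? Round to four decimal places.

Let S = {S1, S2}.
P(S) = 0.055 + 0.167 = 0.222.
P(D ∩ S) = 0.1714·0.055 + 0.1058·0.167 = 0.009427 + 0.0176686 = 0.0270956.
P(D | S) = 0.0270956 / 0.222 = 0.122052…

P(D|S) ≈ 0.1221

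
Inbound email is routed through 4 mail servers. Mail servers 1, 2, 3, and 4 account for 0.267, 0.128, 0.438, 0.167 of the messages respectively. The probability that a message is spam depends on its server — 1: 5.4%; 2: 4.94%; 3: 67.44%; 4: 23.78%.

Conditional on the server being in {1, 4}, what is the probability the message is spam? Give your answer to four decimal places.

0.1247

Let J = {1, 4}.
P(J) = 0.267 + 0.167 = 0.434.
P(S ∩ J) = 0.054·0.267 + 0.2378·0.167 = 0.014418 + 0.0397126 = 0.0541306.
P(S | J) = 0.0541306 / 0.434 = 0.124725…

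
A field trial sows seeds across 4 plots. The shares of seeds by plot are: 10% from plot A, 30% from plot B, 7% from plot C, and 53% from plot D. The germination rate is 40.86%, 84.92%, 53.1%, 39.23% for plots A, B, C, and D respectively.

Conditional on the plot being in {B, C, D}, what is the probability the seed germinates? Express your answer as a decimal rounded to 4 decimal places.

Let S = {B, C, D}.
P(S) = 0.3 + 0.07 + 0.53 = 0.9.
P(G ∩ S) = 0.8492·0.3 + 0.531·0.07 + 0.3923·0.53 = 0.25476 + 0.03717 + 0.207919 = 0.499849.
P(G | S) = 0.499849 / 0.9 = 0.555388…

0.5554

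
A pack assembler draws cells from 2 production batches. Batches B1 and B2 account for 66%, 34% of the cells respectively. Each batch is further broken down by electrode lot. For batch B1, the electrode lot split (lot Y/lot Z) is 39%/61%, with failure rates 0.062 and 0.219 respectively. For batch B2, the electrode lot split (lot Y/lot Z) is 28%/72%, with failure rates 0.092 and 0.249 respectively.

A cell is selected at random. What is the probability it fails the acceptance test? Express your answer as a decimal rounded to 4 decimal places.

P(F|B1) = 0.39·0.062 + 0.61·0.219 = 0.02418 + 0.13359 = 0.15777
P(F|B2) = 0.28·0.092 + 0.72·0.249 = 0.02576 + 0.17928 = 0.20504
Then overall,
P(F) = 0.66·0.15777 + 0.34·0.20504
      = 0.1041282 + 0.0697136 = 0.1738418

0.1738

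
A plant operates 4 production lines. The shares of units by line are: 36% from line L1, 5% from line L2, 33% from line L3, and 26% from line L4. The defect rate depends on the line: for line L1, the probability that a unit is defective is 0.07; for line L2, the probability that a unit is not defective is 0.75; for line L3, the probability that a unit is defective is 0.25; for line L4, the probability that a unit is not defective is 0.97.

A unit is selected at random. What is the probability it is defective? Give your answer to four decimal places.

P(D) ≈ 0.1280

P(D|L2) = 1 − 0.75 = 0.25.
P(D|L4) = 1 − 0.97 = 0.03.
P(D) = P(D|L1)·P(L1) + P(D|L2)·P(L2) + P(D|L3)·P(L3) + P(D|L4)·P(L4)
      = 0.07·0.36 + 0.25·0.05 + 0.25·0.33 + 0.03·0.26
      = 0.0252 + 0.0125 + 0.0825 + 0.0078 = 0.128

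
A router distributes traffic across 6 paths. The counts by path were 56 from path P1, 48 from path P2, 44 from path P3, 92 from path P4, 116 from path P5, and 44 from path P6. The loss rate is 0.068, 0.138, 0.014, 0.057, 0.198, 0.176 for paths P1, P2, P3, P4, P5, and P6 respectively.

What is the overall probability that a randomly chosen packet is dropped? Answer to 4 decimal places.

P(L) ≈ 0.1175

Total: 56 + 48 + 44 + 92 + 116 + 44 = 400.
P(P1) = 56/400 = 0.14. P(P2) = 48/400 = 0.12. P(P3) = 44/400 = 0.11. P(P4) = 92/400 = 0.23. P(P5) = 116/400 = 0.29. P(P6) = 44/400 = 0.11.
Summing over the partition,
P(L) = P(L|P1)·P(P1) + P(L|P2)·P(P2) + P(L|P3)·P(P3) + P(L|P4)·P(P4) + P(L|P5)·P(P5) + P(L|P6)·P(P6)
      = 0.068·0.14 + 0.138·0.12 + 0.014·0.11 + 0.057·0.23 + 0.198·0.29 + 0.176·0.11
      = 0.00952 + 0.01656 + 0.00154 + 0.01311 + 0.05742 + 0.01936 = 0.11751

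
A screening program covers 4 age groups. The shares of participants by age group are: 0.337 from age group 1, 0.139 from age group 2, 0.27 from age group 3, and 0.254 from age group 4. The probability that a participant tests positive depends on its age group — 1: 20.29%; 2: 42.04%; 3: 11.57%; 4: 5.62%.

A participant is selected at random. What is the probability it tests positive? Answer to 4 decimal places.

P(T) ≈ 0.1723

P(T) = P(T|1)·P(1) + P(T|2)·P(2) + P(T|3)·P(3) + P(T|4)·P(4)
      = 0.2029·0.337 + 0.4204·0.139 + 0.1157·0.27 + 0.0562·0.254
      = 0.0683773 + 0.0584356 + 0.031239 + 0.0142748 = 0.1723267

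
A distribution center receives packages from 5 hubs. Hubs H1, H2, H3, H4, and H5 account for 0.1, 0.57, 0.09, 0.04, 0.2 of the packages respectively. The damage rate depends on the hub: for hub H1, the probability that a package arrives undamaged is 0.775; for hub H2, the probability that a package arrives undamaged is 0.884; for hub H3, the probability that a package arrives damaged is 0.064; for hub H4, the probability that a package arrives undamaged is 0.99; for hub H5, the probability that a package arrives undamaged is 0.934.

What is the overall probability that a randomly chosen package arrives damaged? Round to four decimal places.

P(D) ≈ 0.1080

P(D|H1) = 1 − 0.775 = 0.225.
P(D|H2) = 1 − 0.884 = 0.116.
P(D|H4) = 1 − 0.99 = 0.01.
P(D|H5) = 1 − 0.934 = 0.066.
P(D) = P(D|H1)·P(H1) + P(D|H2)·P(H2) + P(D|H3)·P(H3) + P(D|H4)·P(H4) + P(D|H5)·P(H5)
      = 0.225·0.1 + 0.116·0.57 + 0.064·0.09 + 0.01·0.04 + 0.066·0.2
      = 0.0225 + 0.06612 + 0.00576 + 0.0004 + 0.0132 = 0.10798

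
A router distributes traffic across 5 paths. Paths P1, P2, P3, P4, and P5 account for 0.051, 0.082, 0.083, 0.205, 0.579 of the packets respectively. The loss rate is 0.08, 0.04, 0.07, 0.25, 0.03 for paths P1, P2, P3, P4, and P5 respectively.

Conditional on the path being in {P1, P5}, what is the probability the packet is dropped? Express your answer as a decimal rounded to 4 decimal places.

Let S = {P1, P5}.
P(S) = 0.051 + 0.579 = 0.63.
P(L ∩ S) = 0.08·0.051 + 0.03·0.579 = 0.00408 + 0.01737 = 0.02145.
P(L | S) = 0.02145 / 0.63 = 0.034048…

0.0340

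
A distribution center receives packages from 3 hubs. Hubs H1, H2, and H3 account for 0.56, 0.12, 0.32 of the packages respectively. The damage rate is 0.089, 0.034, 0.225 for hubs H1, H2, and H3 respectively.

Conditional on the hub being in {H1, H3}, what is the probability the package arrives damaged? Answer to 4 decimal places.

Let S = {H1, H3}.
P(S) = 0.56 + 0.32 = 0.88.
P(D ∩ S) = 0.089·0.56 + 0.225·0.32 = 0.04984 + 0.072 = 0.12184.
P(D | S) = 0.12184 / 0.88 = 0.138455…

0.1385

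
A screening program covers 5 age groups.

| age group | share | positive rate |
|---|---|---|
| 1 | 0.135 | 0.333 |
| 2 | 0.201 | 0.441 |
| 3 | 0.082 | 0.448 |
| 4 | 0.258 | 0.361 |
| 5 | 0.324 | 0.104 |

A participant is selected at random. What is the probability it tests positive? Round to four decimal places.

P(T) = P(T|1)·P(1) + P(T|2)·P(2) + P(T|3)·P(3) + P(T|4)·P(4) + P(T|5)·P(5)
      = 0.333·0.135 + 0.441·0.201 + 0.448·0.082 + 0.361·0.258 + 0.104·0.324
      = 0.044955 + 0.088641 + 0.036736 + 0.093138 + 0.033696 = 0.297166

0.2972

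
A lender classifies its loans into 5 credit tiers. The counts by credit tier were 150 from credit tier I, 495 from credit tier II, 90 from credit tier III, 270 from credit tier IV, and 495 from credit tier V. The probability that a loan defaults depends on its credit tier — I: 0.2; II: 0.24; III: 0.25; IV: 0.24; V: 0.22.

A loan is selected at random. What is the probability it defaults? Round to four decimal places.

Total: 150 + 495 + 90 + 270 + 495 = 1500.
P(I) = 150/1500 = 0.1. P(II) = 495/1500 = 0.33. P(III) = 90/1500 = 0.06. P(IV) = 270/1500 = 0.18. P(V) = 495/1500 = 0.33.
P(D) = P(D|I)·P(I) + P(D|II)·P(II) + P(D|III)·P(III) + P(D|IV)·P(IV) + P(D|V)·P(V)
      = 0.2·0.1 + 0.24·0.33 + 0.25·0.06 + 0.24·0.18 + 0.22·0.33
      = 0.02 + 0.0792 + 0.015 + 0.0432 + 0.0726 = 0.23

P(D) ≈ 0.2300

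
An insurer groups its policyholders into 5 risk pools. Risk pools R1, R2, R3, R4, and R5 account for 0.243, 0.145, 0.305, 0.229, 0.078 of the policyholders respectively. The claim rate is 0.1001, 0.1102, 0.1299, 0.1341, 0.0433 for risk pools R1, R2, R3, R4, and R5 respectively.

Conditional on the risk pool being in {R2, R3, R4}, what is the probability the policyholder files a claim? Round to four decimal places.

Let S = {R2, R3, R4}.
P(S) = 0.145 + 0.305 + 0.229 = 0.679.
P(C ∩ S) = 0.1102·0.145 + 0.1299·0.305 + 0.1341·0.229 = 0.015979 + 0.0396195 + 0.0307089 = 0.0863074.
P(C | S) = 0.0863074 / 0.679 = 0.127110…

P(C|S) ≈ 0.1271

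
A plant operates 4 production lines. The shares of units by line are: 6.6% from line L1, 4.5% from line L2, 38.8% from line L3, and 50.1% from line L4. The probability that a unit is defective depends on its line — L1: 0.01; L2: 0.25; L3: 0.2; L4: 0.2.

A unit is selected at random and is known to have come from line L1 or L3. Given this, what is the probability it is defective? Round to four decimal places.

P(D|S) ≈ 0.1724

Let S = {L1, L3}.
P(S) = 0.066 + 0.388 = 0.454.
P(D ∩ S) = 0.01·0.066 + 0.2·0.388 = 0.00066 + 0.0776 = 0.07826.
P(D | S) = 0.07826 / 0.454 = 0.172379…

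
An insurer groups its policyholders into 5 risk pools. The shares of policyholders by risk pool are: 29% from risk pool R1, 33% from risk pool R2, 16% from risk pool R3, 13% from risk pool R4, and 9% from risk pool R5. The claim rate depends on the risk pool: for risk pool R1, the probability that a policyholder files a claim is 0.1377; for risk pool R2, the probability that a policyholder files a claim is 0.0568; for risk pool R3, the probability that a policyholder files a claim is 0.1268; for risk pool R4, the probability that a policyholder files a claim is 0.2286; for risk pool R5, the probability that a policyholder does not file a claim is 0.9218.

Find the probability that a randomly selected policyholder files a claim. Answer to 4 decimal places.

P(C|R5) = 1 − 0.9218 = 0.0782.
P(C) = P(C|R1)·P(R1) + P(C|R2)·P(R2) + P(C|R3)·P(R3) + P(C|R4)·P(R4) + P(C|R5)·P(R5)
      = 0.1377·0.29 + 0.0568·0.33 + 0.1268·0.16 + 0.2286·0.13 + 0.0782·0.09
      = 0.039933 + 0.018744 + 0.020288 + 0.029718 + 0.007038 = 0.115721

0.1157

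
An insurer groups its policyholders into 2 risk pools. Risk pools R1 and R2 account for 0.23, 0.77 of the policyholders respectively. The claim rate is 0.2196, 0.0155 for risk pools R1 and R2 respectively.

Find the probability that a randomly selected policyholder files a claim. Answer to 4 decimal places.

P(C) = P(C|R1)·P(R1) + P(C|R2)·P(R2)
      = 0.2196·0.23 + 0.0155·0.77
      = 0.050508 + 0.011935 = 0.062443

P(C) ≈ 0.0624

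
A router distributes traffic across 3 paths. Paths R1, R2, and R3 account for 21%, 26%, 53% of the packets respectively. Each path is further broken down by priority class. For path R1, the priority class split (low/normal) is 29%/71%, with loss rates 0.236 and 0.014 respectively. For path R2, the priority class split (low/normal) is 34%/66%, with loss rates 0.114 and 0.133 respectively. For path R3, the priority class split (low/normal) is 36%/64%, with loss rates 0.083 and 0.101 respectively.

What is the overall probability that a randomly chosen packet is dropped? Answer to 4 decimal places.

P(L) ≈ 0.0995

P(L|R1) = 0.29·0.236 + 0.71·0.014 = 0.06844 + 0.00994 = 0.07838
P(L|R2) = 0.34·0.114 + 0.66·0.133 = 0.03876 + 0.08778 = 0.12654
P(L|R3) = 0.36·0.083 + 0.64·0.101 = 0.02988 + 0.06464 = 0.09452
Then overall,
P(L) = 0.21·0.07838 + 0.26·0.12654 + 0.53·0.09452
      = 0.0164598 + 0.0329004 + 0.0500956 = 0.0994558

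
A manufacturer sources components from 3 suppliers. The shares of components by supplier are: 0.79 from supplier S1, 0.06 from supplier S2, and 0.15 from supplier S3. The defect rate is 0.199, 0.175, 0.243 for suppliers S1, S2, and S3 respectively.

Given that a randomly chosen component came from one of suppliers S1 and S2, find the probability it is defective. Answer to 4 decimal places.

Let S = {S1, S2}.
P(S) = 0.79 + 0.06 = 0.85.
P(D ∩ S) = 0.199·0.79 + 0.175·0.06 = 0.15721 + 0.0105 = 0.16771.
P(D | S) = 0.16771 / 0.85 = 0.197306…

P(D|S) ≈ 0.1973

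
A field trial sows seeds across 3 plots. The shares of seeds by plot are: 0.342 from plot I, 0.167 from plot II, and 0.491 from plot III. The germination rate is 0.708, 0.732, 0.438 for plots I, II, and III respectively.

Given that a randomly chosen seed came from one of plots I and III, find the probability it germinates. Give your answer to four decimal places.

Let S = {I, III}.
P(S) = 0.342 + 0.491 = 0.833.
P(G ∩ S) = 0.708·0.342 + 0.438·0.491 = 0.242136 + 0.215058 = 0.457194.
P(G | S) = 0.457194 / 0.833 = 0.548852…

P(G|S) ≈ 0.5489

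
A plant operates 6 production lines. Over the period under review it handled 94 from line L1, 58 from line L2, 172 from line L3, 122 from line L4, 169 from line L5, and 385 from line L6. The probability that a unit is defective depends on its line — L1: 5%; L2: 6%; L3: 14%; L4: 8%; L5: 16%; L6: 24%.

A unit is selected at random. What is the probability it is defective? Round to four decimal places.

Total: 94 + 58 + 172 + 122 + 169 + 385 = 1000.
P(L1) = 94/1000 = 0.094. P(L2) = 58/1000 = 0.058. P(L3) = 172/1000 = 0.172. P(L4) = 122/1000 = 0.122. P(L5) = 169/1000 = 0.169. P(L6) = 385/1000 = 0.385.
By the law of total probability,
P(D) = P(D|L1)·P(L1) + P(D|L2)·P(L2) + P(D|L3)·P(L3) + P(D|L4)·P(L4) + P(D|L5)·P(L5) + P(D|L6)·P(L6)
      = 0.05·0.094 + 0.06·0.058 + 0.14·0.172 + 0.08·0.122 + 0.16·0.169 + 0.24·0.385
      = 0.0047 + 0.00348 + 0.02408 + 0.00976 + 0.02704 + 0.0924 = 0.16146

P(D) ≈ 0.1615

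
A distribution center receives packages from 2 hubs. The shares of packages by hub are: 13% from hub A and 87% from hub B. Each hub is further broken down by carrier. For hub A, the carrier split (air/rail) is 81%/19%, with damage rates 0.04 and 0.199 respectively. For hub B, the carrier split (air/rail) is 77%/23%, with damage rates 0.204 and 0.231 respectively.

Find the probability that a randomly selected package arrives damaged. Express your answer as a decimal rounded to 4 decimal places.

P(D) ≈ 0.1920

P(D|A) = 0.81·0.04 + 0.19·0.199 = 0.0324 + 0.03781 = 0.07021
P(D|B) = 0.77·0.204 + 0.23·0.231 = 0.15708 + 0.05313 = 0.21021
By total probability over the outer partition,
P(D) = 0.13·0.07021 + 0.87·0.21021
      = 0.0091273 + 0.1828827 = 0.19201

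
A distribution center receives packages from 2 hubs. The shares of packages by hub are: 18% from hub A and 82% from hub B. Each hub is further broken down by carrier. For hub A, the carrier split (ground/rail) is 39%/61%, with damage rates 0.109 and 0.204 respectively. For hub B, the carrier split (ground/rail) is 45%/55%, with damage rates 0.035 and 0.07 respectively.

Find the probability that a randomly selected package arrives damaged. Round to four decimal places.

P(D|A) = 0.39·0.109 + 0.61·0.204 = 0.04251 + 0.12444 = 0.16695
P(D|B) = 0.45·0.035 + 0.55·0.07 = 0.01575 + 0.0385 = 0.05425
By total probability over the outer partition,
P(D) = 0.18·0.16695 + 0.82·0.05425
      = 0.030051 + 0.044485 = 0.074536

P(D) ≈ 0.0745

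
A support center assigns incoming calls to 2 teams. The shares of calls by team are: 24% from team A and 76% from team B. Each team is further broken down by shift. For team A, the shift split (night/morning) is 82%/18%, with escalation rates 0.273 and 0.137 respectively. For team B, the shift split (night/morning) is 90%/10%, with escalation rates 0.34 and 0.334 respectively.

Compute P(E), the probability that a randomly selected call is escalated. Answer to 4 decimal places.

P(E|A) = 0.82·0.273 + 0.18·0.137 = 0.22386 + 0.02466 = 0.24852
P(E|B) = 0.9·0.34 + 0.1·0.334 = 0.306 + 0.0334 = 0.3394
By total probability over the outer partition,
P(E) = 0.24·0.24852 + 0.76·0.3394
      = 0.0596448 + 0.257944 = 0.3175888

0.3176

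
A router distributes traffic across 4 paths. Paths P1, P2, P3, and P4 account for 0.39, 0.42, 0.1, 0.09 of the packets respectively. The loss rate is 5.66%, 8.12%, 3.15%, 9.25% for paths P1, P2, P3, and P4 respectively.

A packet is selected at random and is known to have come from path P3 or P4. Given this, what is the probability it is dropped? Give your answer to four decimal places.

Let S = {P3, P4}.
P(S) = 0.1 + 0.09 = 0.19.
P(L ∩ S) = 0.0315·0.1 + 0.0925·0.09 = 0.00315 + 0.008325 = 0.011475.
P(L | S) = 0.011475 / 0.19 = 0.060395…

P(L|S) ≈ 0.0604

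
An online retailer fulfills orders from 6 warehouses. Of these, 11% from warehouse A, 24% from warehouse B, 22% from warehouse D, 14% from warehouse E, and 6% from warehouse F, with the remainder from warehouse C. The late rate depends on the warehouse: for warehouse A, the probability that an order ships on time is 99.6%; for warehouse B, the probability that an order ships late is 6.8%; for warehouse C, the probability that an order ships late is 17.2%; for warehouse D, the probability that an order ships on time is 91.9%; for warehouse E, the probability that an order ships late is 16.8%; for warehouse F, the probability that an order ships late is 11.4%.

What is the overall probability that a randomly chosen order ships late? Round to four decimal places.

P(C) = 1 − (0.11 + 0.24 + 0.22 + 0.14 + 0.06) = 0.23.
P(L|A) = 1 − 0.996 = 0.004.
P(L|D) = 1 − 0.919 = 0.081.
P(L) = P(L|A)·P(A) + P(L|B)·P(B) + P(L|C)·P(C) + P(L|D)·P(D) + P(L|E)·P(E) + P(L|F)·P(F)
      = 0.004·0.11 + 0.068·0.24 + 0.172·0.23 + 0.081·0.22 + 0.168·0.14 + 0.114·0.06
      = 0.00044 + 0.01632 + 0.03956 + 0.01782 + 0.02352 + 0.00684 = 0.1045

P(L) ≈ 0.1045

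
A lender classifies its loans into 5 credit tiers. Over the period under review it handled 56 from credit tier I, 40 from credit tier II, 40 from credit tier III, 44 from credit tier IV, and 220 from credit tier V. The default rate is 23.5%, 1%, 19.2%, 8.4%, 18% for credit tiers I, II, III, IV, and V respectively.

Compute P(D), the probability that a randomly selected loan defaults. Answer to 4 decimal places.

Total: 56 + 40 + 40 + 44 + 220 = 400.
P(I) = 56/400 = 0.14. P(II) = 40/400 = 0.1. P(III) = 40/400 = 0.1. P(IV) = 44/400 = 0.11. P(V) = 220/400 = 0.55.
By the law of total probability,
P(D) = P(D|I)·P(I) + P(D|II)·P(II) + P(D|III)·P(III) + P(D|IV)·P(IV) + P(D|V)·P(V)
      = 0.235·0.14 + 0.01·0.1 + 0.192·0.1 + 0.084·0.11 + 0.18·0.55
      = 0.0329 + 0.001 + 0.0192 + 0.00924 + 0.099 = 0.16134

0.1613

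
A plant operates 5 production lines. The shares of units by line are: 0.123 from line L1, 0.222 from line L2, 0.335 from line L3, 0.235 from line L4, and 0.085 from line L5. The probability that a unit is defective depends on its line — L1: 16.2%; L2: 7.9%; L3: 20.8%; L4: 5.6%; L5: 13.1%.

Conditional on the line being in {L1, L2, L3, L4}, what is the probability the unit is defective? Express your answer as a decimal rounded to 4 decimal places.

0.1315

Let S = {L1, L2, L3, L4}.
P(S) = 0.123 + 0.222 + 0.335 + 0.235 = 0.915.
P(D ∩ S) = 0.162·0.123 + 0.079·0.222 + 0.208·0.335 + 0.056·0.235 = 0.019926 + 0.017538 + 0.06968 + 0.01316 = 0.120304.
P(D | S) = 0.120304 / 0.915 = 0.131480…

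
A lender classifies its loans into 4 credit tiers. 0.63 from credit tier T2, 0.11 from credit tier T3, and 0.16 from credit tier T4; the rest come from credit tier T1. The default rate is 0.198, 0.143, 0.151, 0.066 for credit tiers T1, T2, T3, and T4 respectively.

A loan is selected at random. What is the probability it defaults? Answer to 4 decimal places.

P(T1) = 1 − (0.63 + 0.11 + 0.16) = 0.1.
P(D) = P(D|T1)·P(T1) + P(D|T2)·P(T2) + P(D|T3)·P(T3) + P(D|T4)·P(T4)
      = 0.198·0.1 + 0.143·0.63 + 0.151·0.11 + 0.066·0.16
      = 0.0198 + 0.09009 + 0.01661 + 0.01056 = 0.13706

0.1371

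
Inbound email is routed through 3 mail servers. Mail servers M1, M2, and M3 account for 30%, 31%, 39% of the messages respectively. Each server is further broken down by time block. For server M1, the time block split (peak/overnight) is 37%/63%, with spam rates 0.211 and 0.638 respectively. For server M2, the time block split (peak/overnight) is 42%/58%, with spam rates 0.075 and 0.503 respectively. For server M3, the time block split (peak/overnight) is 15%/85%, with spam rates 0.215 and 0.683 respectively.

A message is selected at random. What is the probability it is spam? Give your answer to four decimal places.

P(S) ≈ 0.4832

P(S|M1) = 0.37·0.211 + 0.63·0.638 = 0.07807 + 0.40194 = 0.48001
P(S|M2) = 0.42·0.075 + 0.58·0.503 = 0.0315 + 0.29174 = 0.32324
P(S|M3) = 0.15·0.215 + 0.85·0.683 = 0.03225 + 0.58055 = 0.6128
Then overall,
P(S) = 0.3·0.48001 + 0.31·0.32324 + 0.39·0.6128
      = 0.144003 + 0.1002044 + 0.238992 = 0.4831994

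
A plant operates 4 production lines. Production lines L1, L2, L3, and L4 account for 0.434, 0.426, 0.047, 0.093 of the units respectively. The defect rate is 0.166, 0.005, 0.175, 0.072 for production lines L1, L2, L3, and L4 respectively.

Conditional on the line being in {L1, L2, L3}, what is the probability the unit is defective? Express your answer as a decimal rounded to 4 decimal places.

Let S = {L1, L2, L3}.
P(S) = 0.434 + 0.426 + 0.047 = 0.907.
P(D ∩ S) = 0.166·0.434 + 0.005·0.426 + 0.175·0.047 = 0.072044 + 0.00213 + 0.008225 = 0.082399.
P(D | S) = 0.082399 / 0.907 = 0.090848…

P(D|S) ≈ 0.0908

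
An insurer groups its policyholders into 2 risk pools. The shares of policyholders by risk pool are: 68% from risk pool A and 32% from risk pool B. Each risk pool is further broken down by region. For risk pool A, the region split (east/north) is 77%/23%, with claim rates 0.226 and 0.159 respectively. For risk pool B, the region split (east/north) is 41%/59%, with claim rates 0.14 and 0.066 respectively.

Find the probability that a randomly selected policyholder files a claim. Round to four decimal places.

P(C) ≈ 0.1740

P(C|A) = 0.77·0.226 + 0.23·0.159 = 0.17402 + 0.03657 = 0.21059
P(C|B) = 0.41·0.14 + 0.59·0.066 = 0.0574 + 0.03894 = 0.09634
By total probability over the outer partition,
P(C) = 0.68·0.21059 + 0.32·0.09634
      = 0.1432012 + 0.0308288 = 0.17403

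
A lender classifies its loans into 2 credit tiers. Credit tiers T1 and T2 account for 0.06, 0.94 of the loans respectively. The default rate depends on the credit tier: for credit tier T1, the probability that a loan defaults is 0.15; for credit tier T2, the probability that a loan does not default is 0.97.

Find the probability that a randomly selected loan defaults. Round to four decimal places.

0.0372

P(D|T2) = 1 − 0.97 = 0.03.
Summing over the partition,
P(D) = P(D|T1)·P(T1) + P(D|T2)·P(T2)
      = 0.15·0.06 + 0.03·0.94
      = 0.009 + 0.0282 = 0.0372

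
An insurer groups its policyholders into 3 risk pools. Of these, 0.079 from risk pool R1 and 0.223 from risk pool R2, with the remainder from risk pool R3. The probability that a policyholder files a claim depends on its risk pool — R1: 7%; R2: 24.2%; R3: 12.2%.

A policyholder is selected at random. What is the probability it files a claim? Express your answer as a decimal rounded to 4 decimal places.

P(R3) = 1 − (0.079 + 0.223) = 0.698.
P(C) = P(C|R1)·P(R1) + P(C|R2)·P(R2) + P(C|R3)·P(R3)
      = 0.07·0.079 + 0.242·0.223 + 0.122·0.698
      = 0.00553 + 0.053966 + 0.085156 = 0.144652

0.1447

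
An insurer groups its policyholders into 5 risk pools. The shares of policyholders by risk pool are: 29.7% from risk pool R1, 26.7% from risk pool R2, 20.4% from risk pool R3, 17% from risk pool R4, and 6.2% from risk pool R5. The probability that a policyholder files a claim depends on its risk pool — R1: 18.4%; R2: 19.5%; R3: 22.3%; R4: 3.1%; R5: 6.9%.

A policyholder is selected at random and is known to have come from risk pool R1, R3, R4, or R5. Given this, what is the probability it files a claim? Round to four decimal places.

Let S = {R1, R3, R4, R5}.
P(S) = 0.297 + 0.204 + 0.17 + 0.062 = 0.733.
P(C ∩ S) = 0.184·0.297 + 0.223·0.204 + 0.031·0.17 + 0.069·0.062 = 0.054648 + 0.045492 + 0.00527 + 0.004278 = 0.109688.
P(C | S) = 0.109688 / 0.733 = 0.149643…

P(C|S) ≈ 0.1496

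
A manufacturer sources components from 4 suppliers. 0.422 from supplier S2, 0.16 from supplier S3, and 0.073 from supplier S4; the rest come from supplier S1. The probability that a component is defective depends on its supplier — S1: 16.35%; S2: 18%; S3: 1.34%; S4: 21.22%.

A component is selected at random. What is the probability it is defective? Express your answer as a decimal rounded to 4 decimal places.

P(D) ≈ 0.1500

P(S1) = 1 − (0.422 + 0.16 + 0.073) = 0.345.
By the law of total probability,
P(D) = P(D|S1)·P(S1) + P(D|S2)·P(S2) + P(D|S3)·P(S3) + P(D|S4)·P(S4)
      = 0.1635·0.345 + 0.18·0.422 + 0.0134·0.16 + 0.2122·0.073
      = 0.0564075 + 0.07596 + 0.002144 + 0.0154906 = 0.1500021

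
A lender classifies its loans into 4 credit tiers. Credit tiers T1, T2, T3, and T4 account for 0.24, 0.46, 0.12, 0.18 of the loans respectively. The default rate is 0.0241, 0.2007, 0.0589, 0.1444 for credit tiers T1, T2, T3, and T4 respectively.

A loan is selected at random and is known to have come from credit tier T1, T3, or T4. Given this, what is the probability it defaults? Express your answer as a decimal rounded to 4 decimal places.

Let S = {T1, T3, T4}.
P(S) = 0.24 + 0.12 + 0.18 = 0.54.
P(D ∩ S) = 0.0241·0.24 + 0.0589·0.12 + 0.1444·0.18 = 0.005784 + 0.007068 + 0.025992 = 0.038844.
P(D | S) = 0.038844 / 0.54 = 0.071933…

P(D|S) ≈ 0.0719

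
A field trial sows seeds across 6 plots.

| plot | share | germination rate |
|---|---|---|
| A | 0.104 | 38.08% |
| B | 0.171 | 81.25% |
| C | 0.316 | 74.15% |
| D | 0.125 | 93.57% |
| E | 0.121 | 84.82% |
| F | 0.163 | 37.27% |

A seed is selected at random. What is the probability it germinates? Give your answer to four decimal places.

0.6932

Using total probability over the partition,
P(G) = P(G|A)·P(A) + P(G|B)·P(B) + P(G|C)·P(C) + P(G|D)·P(D) + P(G|E)·P(E) + P(G|F)·P(F)
      = 0.3808·0.104 + 0.8125·0.171 + 0.7415·0.316 + 0.9357·0.125 + 0.8482·0.121 + 0.3727·0.163
      = 0.0396032 + 0.1389375 + 0.234314 + 0.1169625 + 0.1026322 + 0.0607501 = 0.6931995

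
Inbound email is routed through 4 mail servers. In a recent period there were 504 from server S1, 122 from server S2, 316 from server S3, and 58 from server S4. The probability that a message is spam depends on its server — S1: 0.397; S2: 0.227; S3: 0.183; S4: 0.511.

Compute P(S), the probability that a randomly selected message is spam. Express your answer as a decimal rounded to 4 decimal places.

P(S) ≈ 0.3152

Total: 504 + 122 + 316 + 58 = 1000.
P(S1) = 504/1000 = 0.504. P(S2) = 122/1000 = 0.122. P(S3) = 316/1000 = 0.316. P(S4) = 58/1000 = 0.058.
Using total probability over the partition,
P(S) = P(S|S1)·P(S1) + P(S|S2)·P(S2) + P(S|S3)·P(S3) + P(S|S4)·P(S4)
      = 0.397·0.504 + 0.227·0.122 + 0.183·0.316 + 0.511·0.058
      = 0.200088 + 0.027694 + 0.057828 + 0.029638 = 0.315248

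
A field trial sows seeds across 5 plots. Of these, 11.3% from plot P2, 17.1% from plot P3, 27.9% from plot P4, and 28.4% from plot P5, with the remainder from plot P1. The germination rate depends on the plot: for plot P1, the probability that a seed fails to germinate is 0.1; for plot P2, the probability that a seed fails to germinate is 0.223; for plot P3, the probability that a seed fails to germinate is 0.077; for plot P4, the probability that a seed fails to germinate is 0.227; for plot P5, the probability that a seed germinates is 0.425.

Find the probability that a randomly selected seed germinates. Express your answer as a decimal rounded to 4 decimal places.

P(P1) = 1 − (0.113 + 0.171 + 0.279 + 0.284) = 0.153.
P(G|P1) = 1 − 0.1 = 0.9.
P(G|P2) = 1 − 0.223 = 0.777.
P(G|P3) = 1 − 0.077 = 0.923.
P(G|P4) = 1 − 0.227 = 0.773.
P(G) = P(G|P1)·P(P1) + P(G|P2)·P(P2) + P(G|P3)·P(P3) + P(G|P4)·P(P4) + P(G|P5)·P(P5)
      = 0.9·0.153 + 0.777·0.113 + 0.923·0.171 + 0.773·0.279 + 0.425·0.284
      = 0.1377 + 0.087801 + 0.157833 + 0.215667 + 0.1207 = 0.719701

P(G) ≈ 0.7197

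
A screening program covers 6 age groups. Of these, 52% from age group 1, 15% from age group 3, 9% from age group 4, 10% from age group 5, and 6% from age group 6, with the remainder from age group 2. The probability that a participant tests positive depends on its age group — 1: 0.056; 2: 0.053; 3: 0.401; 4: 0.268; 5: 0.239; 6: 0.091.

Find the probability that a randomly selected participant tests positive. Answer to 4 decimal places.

P(2) = 1 − (0.52 + 0.15 + 0.09 + 0.1 + 0.06) = 0.08.
Using total probability over the partition,
P(T) = P(T|1)·P(1) + P(T|2)·P(2) + P(T|3)·P(3) + P(T|4)·P(4) + P(T|5)·P(5) + P(T|6)·P(6)
      = 0.056·0.52 + 0.053·0.08 + 0.401·0.15 + 0.268·0.09 + 0.239·0.1 + 0.091·0.06
      = 0.02912 + 0.00424 + 0.06015 + 0.02412 + 0.0239 + 0.00546 = 0.14699

P(T) ≈ 0.1470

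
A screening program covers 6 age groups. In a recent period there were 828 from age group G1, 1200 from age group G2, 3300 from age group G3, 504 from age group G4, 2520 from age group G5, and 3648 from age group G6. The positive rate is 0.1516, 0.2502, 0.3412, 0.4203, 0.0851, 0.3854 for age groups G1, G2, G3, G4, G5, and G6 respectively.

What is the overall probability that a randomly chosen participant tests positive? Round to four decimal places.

Total: 828 + 1200 + 3300 + 504 + 2520 + 3648 = 12000.
P(G1) = 828/12000 = 0.069. P(G2) = 1200/12000 = 0.1. P(G3) = 3300/12000 = 0.275. P(G4) = 504/12000 = 0.042. P(G5) = 2520/12000 = 0.21. P(G6) = 3648/12000 = 0.304.
P(T) = P(T|G1)·P(G1) + P(T|G2)·P(G2) + P(T|G3)·P(G3) + P(T|G4)·P(G4) + P(T|G5)·P(G5) + P(T|G6)·P(G6)
      = 0.1516·0.069 + 0.2502·0.1 + 0.3412·0.275 + 0.4203·0.042 + 0.0851·0.21 + 0.3854·0.304
      = 0.0104604 + 0.02502 + 0.09383 + 0.0176526 + 0.017871 + 0.1171616 = 0.2819956

0.2820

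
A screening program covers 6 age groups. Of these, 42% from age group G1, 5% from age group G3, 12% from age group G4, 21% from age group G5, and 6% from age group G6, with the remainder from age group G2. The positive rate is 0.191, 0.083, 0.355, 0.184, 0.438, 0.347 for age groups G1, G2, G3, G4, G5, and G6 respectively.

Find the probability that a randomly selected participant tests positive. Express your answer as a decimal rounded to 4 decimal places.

P(G2) = 1 − (0.42 + 0.05 + 0.12 + 0.21 + 0.06) = 0.14.
P(T) = P(T|G1)·P(G1) + P(T|G2)·P(G2) + P(T|G3)·P(G3) + P(T|G4)·P(G4) + P(T|G5)·P(G5) + P(T|G6)·P(G6)
      = 0.191·0.42 + 0.083·0.14 + 0.355·0.05 + 0.184·0.12 + 0.438·0.21 + 0.347·0.06
      = 0.08022 + 0.01162 + 0.01775 + 0.02208 + 0.09198 + 0.02082 = 0.24447

0.2445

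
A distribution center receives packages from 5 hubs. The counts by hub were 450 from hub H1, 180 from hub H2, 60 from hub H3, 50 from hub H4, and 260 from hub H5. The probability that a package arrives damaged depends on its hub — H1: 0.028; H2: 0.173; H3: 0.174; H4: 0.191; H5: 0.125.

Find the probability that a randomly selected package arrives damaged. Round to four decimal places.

0.0962

Total: 450 + 180 + 60 + 50 + 260 = 1000.
P(H1) = 450/1000 = 0.45. P(H2) = 180/1000 = 0.18. P(H3) = 60/1000 = 0.06. P(H4) = 50/1000 = 0.05. P(H5) = 260/1000 = 0.26.
By the law of total probability,
P(D) = P(D|H1)·P(H1) + P(D|H2)·P(H2) + P(D|H3)·P(H3) + P(D|H4)·P(H4) + P(D|H5)·P(H5)
      = 0.028·0.45 + 0.173·0.18 + 0.174·0.06 + 0.191·0.05 + 0.125·0.26
      = 0.0126 + 0.03114 + 0.01044 + 0.00955 + 0.0325 = 0.09623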